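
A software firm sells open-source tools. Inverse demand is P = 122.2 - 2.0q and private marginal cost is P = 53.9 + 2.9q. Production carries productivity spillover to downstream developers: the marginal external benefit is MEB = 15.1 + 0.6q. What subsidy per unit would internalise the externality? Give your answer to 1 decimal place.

Social marginal cost = private MC − MEB = 38.8 + 2.3q.
Set SMC = demand: 38.8 + 2.3q = 122.2 - 2.0q → q* = 19.3953.
The Pigouvian subsidy equals MEB at q*: 15.1 + 0.6×19.3953 = 26.7372.

subsidy = 26.7 per unit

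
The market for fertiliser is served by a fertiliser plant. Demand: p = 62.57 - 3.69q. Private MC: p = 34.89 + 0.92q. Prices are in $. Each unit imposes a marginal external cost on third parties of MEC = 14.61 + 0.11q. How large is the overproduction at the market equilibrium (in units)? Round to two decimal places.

3.24 units

Market equilibrium (private): 34.89 + 0.92q = 62.57 - 3.69q → q_m = 6.0043.
Social marginal cost = private MC + MEC = 49.50 + 1.03q.
Set SMC = demand: 49.50 + 1.03q = 62.57 - 3.69q → q* = 2.7691.
Gap = |6.0043 − 2.7691| = 3.2352.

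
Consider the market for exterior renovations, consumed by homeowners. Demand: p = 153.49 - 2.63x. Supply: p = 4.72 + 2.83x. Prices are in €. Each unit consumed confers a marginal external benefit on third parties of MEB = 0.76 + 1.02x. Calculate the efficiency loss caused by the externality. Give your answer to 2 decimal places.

DWL = €91.80

Market equilibrium (private): 4.72 + 2.83x = 153.49 - 2.63x → x_m = 27.2473.
Social marginal benefit = demand + MEB = 154.25 - 1.61x.
Set SMB = MC: 154.25 - 1.61x = 4.72 + 2.83x → x* = 33.6779.
The welfare-loss triangle has base |x_m − x*| and height MEB(x_m) (the vertical gap between SMB and MC is zero at x* and MEB at x_m).
DWL = ½ × 6.4306 × 28.5522 = 91.8039.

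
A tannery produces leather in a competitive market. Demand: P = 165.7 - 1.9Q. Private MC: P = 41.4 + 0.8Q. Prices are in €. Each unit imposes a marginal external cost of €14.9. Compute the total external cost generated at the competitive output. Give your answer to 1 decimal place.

€686.0

Market equilibrium (private): 41.4 + 0.8Q = 165.7 - 1.9Q → Q_m = 46.0370.
Total external cost = MEC × Q_m = 14.9 × 46.0370 = 685.9513.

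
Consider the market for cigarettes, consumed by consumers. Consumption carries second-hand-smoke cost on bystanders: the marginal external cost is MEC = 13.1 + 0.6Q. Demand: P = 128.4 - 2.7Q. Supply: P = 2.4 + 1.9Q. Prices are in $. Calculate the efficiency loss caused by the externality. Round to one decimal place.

Market equilibrium (private): 2.4 + 1.9Q = 128.4 - 2.7Q → Q_m = 27.3913.
Social marginal benefit = demand − MEC = 115.3 - 3.3Q.
Set SMB = MC: 115.3 - 3.3Q = 2.4 + 1.9Q → Q* = 21.7115.
Height of the DWL triangle at Q_m is MC(Q_m) − SMB(Q_m) = MEC(Q_m) = 29.5348.
DWL = ½ × 5.6798 × 29.5348 = 83.8759.

DWL = $83.9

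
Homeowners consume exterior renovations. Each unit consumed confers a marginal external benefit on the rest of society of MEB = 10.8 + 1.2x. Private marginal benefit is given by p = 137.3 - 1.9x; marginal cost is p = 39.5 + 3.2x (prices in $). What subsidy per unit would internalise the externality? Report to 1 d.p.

subsidy = $44.2 per unit

Social marginal benefit = demand + MEB = 148.1 - 0.7x.
Set SMB = MC: 148.1 - 0.7x = 39.5 + 3.2x → x* = 27.8462.
The Pigouvian subsidy equals MEB at x*: 10.8 + 1.2×27.8462 = 44.2154.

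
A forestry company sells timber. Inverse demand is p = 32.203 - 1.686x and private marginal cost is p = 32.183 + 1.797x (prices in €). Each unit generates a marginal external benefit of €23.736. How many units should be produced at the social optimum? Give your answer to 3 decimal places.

x* = 6.821

Social marginal cost = private MC − MEB = 8.447 + 1.797x.
Set SMC = demand: 8.447 + 1.797x = 32.203 - 1.686x → x* = 6.8206.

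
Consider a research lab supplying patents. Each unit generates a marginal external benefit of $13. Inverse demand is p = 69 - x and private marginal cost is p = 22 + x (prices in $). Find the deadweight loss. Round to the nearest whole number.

DWL = $42

Market equilibrium (private): 22 + x = 69 - x → x_m = 23.5000.
Social marginal cost = private MC − MEB = 9 + x.
Set SMC = demand: 9 + x = 69 - x → x* = 30.0000.
Height of the DWL triangle at x_m is demand(x_m) − SMC(x_m) = MEB(x_m) = 13.0000.
DWL = ½ × 6.5000 × 13.0000 = 42.2500.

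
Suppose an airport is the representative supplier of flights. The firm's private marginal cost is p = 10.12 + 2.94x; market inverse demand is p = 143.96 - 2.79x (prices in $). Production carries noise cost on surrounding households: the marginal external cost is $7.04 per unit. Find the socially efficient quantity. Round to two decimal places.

x* = 22.13

Social marginal cost = private MC + MEC = 17.16 + 2.94x.
Set SMC = demand: 17.16 + 2.94x = 143.96 - 2.79x → x* = 22.1291.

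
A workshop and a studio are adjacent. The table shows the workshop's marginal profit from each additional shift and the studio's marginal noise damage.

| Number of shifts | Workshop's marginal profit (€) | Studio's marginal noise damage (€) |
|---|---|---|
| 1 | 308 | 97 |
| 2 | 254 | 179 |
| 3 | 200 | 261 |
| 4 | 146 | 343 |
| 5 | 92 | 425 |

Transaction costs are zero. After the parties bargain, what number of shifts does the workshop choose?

2

Bargaining reaches the level where marginal profit last exceeds marginal noise damage.
That holds through level 2 (254 ≥ 179) but not at 3 (200 < 261).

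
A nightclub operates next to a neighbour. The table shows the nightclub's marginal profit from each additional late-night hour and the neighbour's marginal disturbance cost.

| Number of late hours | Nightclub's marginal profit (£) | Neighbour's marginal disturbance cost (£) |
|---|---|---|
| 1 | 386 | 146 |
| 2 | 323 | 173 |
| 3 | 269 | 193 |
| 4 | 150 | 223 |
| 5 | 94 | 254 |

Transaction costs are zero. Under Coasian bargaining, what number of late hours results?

3

Bargaining reaches the level where marginal profit last exceeds marginal disturbance cost.
That holds through level 3 (269 ≥ 193) but not at 4 (150 < 223).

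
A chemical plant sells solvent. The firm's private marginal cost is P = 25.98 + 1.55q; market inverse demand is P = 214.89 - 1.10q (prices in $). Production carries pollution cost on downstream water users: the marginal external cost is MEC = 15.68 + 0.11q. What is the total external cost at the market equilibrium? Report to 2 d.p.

Market equilibrium (private): 25.98 + 1.55q = 214.89 - 1.10q → q_m = 71.2868.
Total external cost = ∫₀^{q_m} (15.68 + 0.11q) dq = 15.68×71.2868 + ½×0.11×71.2868² = 1397.2765.

$1397.28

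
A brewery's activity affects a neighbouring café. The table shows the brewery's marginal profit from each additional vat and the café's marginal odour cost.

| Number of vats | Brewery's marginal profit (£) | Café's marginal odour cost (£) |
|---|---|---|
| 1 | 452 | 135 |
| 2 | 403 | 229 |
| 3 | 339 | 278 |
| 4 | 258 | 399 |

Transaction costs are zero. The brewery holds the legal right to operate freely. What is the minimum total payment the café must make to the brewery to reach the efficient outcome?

£258

Left alone the brewery would choose level 4 (marginal profit stays positive).
Efficient level: k* = 3 (marginal profit ≥ marginal odour cost through 3).
The café must at least cover the brewery's forgone profit from cutting 4→3: 258 = 258.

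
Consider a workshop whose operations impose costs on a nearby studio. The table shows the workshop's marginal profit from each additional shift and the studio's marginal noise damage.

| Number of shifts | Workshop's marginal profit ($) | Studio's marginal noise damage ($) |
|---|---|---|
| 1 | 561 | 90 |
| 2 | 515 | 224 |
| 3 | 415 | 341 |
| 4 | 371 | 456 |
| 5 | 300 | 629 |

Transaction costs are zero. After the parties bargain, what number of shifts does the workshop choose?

Bargaining reaches the level where marginal profit last exceeds marginal noise damage.
That holds through level 3 (415 ≥ 341) but not at 4 (371 < 456).

3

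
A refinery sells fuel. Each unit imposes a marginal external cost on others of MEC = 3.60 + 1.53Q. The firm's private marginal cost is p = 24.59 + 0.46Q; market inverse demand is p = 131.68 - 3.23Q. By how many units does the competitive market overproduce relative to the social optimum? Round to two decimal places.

Market equilibrium (private): 24.59 + 0.46Q = 131.68 - 3.23Q → Q_m = 29.0217.
Social marginal cost = private MC + MEC = 28.19 + 1.99Q.
Set SMC = demand: 28.19 + 1.99Q = 131.68 - 3.23Q → Q* = 19.8257.
Gap = |29.0217 − 19.8257| = 9.1960.

9.20 units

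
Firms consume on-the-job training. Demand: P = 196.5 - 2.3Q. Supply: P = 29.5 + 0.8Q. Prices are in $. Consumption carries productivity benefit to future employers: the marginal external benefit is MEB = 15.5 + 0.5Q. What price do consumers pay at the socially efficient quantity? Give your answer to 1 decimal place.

P = $35.1

Social marginal benefit = demand + MEB = 212.0 - 1.8Q.
Set SMB = MC: 212.0 - 1.8Q = 29.5 + 0.8Q → Q* = 70.1923.
Consumer price on the demand curve at Q*: 196.5 − 2.3×70.1923 = 35.0577.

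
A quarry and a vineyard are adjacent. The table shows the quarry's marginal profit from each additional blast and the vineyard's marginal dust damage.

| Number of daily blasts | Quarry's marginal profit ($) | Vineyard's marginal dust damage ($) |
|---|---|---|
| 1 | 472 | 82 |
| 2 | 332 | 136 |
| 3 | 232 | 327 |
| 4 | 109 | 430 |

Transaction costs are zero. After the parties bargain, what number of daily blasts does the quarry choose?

Bargaining reaches the level where marginal profit last exceeds marginal dust damage.
That holds through level 2 (332 ≥ 136) but not at 3 (232 < 327).

2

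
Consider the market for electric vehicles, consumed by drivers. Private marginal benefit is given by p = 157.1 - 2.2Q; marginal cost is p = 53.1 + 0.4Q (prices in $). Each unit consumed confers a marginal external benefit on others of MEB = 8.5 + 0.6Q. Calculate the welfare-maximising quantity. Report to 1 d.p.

Social marginal benefit = demand + MEB = 165.6 - 1.6Q.
Set SMB = MC: 165.6 - 1.6Q = 53.1 + 0.4Q → Q* = 56.2500.

Q* = 56.3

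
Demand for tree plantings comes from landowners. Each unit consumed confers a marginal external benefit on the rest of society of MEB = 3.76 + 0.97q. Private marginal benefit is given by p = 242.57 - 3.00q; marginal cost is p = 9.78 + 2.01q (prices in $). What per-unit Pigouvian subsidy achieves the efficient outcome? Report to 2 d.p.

Social marginal benefit = demand + MEB = 246.33 - 2.03q.
Set SMB = MC: 246.33 - 2.03q = 9.78 + 2.01q → q* = 58.5520.
The Pigouvian subsidy equals MEB at q*: 3.76 + 0.97×58.5520 = 60.5554.

subsidy = $60.56 per unit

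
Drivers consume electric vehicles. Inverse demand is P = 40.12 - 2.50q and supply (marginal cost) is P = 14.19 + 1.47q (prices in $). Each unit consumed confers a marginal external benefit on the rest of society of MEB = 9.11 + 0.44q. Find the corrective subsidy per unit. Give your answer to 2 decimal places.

Social marginal benefit = demand + MEB = 49.23 - 2.06q.
Set SMB = MC: 49.23 - 2.06q = 14.19 + 1.47q → q* = 9.9263.
The Pigouvian subsidy equals MEB at q*: 9.11 + 0.44×9.9263 = 13.4776.

subsidy = $13.48 per unit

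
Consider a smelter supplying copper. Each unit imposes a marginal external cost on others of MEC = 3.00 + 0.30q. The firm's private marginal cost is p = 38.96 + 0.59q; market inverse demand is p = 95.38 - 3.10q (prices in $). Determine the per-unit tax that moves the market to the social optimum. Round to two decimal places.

Social marginal cost = private MC + MEC = 41.96 + 0.89q.
Set SMC = demand: 41.96 + 0.89q = 95.38 - 3.10q → q* = 13.3885.
The Pigouvian tax equals MEC at q*: 3.00 + 0.30×13.3885 = 7.0166.

tax = $7.02 per unit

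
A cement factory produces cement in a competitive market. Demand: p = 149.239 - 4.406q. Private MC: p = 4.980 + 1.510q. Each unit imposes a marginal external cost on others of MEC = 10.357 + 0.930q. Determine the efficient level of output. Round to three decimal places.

Social marginal cost = private MC + MEC = 15.337 + 2.440q.
Set SMC = demand: 15.337 + 2.440q = 149.239 - 4.406q → q* = 19.5592.

q* = 19.559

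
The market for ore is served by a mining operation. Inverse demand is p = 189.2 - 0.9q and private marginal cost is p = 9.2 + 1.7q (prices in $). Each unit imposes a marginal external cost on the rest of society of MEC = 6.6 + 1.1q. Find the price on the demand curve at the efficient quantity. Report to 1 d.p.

P = $147.0

Social marginal cost = private MC + MEC = 15.8 + 2.8q.
Set SMC = demand: 15.8 + 2.8q = 189.2 - 0.9q → q* = 46.8649.
Consumer price on the demand curve at q*: 189.2 − 0.9×46.8649 = 147.0216.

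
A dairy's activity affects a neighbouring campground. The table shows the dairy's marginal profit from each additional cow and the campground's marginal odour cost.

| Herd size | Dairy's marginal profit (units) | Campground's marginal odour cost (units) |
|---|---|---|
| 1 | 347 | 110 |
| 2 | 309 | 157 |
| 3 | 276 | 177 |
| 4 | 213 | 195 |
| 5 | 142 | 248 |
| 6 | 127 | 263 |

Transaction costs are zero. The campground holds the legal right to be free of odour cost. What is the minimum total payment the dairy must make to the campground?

Efficient level: marginal profit ≥ marginal odour cost through level 4, so k* = 4.
With the campground holding the right, the dairy must at least compensate total damage at k*: 110 + 157 + 177 + 195 = 639.

639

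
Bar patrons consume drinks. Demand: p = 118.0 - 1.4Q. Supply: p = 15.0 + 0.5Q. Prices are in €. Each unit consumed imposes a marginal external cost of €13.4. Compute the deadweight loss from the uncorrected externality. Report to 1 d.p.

DWL = €47.3

Market equilibrium (private): 15.0 + 0.5Q = 118.0 - 1.4Q → Q_m = 54.2105.
Social marginal benefit = demand − MEC = 104.6 - 1.4Q.
Set SMB = MC: 104.6 - 1.4Q = 15.0 + 0.5Q → Q* = 47.1579.
Between Q* and Q_m the wedge MC − SMB runs linearly from 0 to MEC(Q_m), so the loss is a triangle.
DWL = ½ × 7.0526 × 13.4000 = 47.2524.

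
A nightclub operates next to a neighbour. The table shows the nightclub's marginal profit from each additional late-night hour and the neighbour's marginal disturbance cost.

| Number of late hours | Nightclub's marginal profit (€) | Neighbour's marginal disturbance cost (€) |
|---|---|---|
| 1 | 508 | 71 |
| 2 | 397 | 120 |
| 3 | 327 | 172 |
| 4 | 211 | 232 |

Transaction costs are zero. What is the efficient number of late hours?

Bargaining reaches the level where marginal profit last exceeds marginal disturbance cost.
That holds through level 3 (327 ≥ 172) but not at 4 (211 < 232).

3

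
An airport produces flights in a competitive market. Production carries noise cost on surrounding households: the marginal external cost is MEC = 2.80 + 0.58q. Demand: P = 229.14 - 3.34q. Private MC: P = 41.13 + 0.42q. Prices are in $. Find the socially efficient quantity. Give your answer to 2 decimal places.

Social marginal cost = private MC + MEC = 43.93 + q.
Set SMC = demand: 43.93 + q = 229.14 - 3.34q → q* = 42.6751.

q* = 42.68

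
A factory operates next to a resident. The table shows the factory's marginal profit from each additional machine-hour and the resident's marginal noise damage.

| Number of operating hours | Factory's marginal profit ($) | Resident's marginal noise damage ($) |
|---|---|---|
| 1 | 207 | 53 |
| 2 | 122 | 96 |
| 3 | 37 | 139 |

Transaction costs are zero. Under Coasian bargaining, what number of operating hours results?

2

Bargaining reaches the level where marginal profit last exceeds marginal noise damage.
That holds through level 2 (122 ≥ 96) but not at 3 (37 < 139).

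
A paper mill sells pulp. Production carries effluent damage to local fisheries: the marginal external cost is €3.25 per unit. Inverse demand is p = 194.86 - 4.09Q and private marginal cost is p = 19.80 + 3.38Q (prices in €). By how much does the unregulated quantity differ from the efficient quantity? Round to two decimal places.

Market equilibrium (private): 19.80 + 3.38Q = 194.86 - 4.09Q → Q_m = 23.4351.
Social marginal cost = private MC + MEC = 23.05 + 3.38Q.
Set SMC = demand: 23.05 + 3.38Q = 194.86 - 4.09Q → Q* = 23.0000.
Gap = |23.4351 − 23.0000| = 0.4351.

0.44 units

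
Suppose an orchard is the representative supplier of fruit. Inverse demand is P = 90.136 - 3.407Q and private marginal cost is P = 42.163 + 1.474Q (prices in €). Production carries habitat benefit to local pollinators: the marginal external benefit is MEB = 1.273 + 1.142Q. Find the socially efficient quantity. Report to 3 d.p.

Social marginal cost = private MC − MEB = 40.890 + 0.332Q.
Set SMC = demand: 40.890 + 0.332Q = 90.136 - 3.407Q → Q* = 13.1709.

Q* = 13.171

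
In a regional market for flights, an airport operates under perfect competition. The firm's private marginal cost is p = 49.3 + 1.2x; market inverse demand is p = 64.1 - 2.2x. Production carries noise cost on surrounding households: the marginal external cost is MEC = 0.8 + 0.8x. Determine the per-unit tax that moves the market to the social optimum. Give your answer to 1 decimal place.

tax = 3.5 per unit

Social marginal cost = private MC + MEC = 50.1 + 2.0x.
Set SMC = demand: 50.1 + 2.0x = 64.1 - 2.2x → x* = 3.3333.
The Pigouvian tax equals MEC at x*: 0.8 + 0.8×3.3333 = 3.4666.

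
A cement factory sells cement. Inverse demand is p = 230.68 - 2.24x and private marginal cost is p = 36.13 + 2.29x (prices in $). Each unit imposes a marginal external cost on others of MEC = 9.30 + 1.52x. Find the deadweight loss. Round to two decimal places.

DWL = $459.68

Market equilibrium (private): 36.13 + 2.29x = 230.68 - 2.24x → x_m = 42.9470.
Social marginal cost = private MC + MEC = 45.43 + 3.81x.
Set SMC = demand: 45.43 + 3.81x = 230.68 - 2.24x → x* = 30.6198.
The loss is the area between SMC and demand from x* to x_m; with linear curves that's a triangle of height MEC(x_m).
DWL = ½ × 12.3272 × 74.5795 = 459.6782.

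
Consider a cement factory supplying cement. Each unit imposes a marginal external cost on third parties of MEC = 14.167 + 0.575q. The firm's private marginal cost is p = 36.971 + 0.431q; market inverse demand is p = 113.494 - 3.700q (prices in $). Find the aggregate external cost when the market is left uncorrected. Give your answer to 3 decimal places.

$361.084

Market equilibrium (private): 36.971 + 0.431q = 113.494 - 3.700q → q_m = 18.5241.
Total external cost = ∫₀^{q_m} (14.167 + 0.575q) dq = 14.167×18.5241 + ½×0.575×18.5241² = 361.0843.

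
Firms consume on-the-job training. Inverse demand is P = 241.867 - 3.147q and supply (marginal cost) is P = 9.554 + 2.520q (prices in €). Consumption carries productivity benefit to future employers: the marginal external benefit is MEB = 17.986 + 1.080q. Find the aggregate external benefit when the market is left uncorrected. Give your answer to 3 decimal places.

€1644.792

Market equilibrium (private): 9.554 + 2.520q = 241.867 - 3.147q → q_m = 40.9940.
Total external benefit = ∫₀^{q_m} (17.986 + 1.080q) dq = 17.986×40.9940 + ½×1.080×40.9940² = 1644.7924.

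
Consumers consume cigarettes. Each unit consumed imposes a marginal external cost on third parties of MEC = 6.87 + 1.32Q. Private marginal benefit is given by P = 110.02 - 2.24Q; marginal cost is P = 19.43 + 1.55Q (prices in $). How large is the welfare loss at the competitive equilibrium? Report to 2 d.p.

DWL = $144.44

Market equilibrium (private): 19.43 + 1.55Q = 110.02 - 2.24Q → Q_m = 23.9024.
Social marginal benefit = demand − MEC = 103.15 - 3.56Q.
Set SMB = MC: 103.15 - 3.56Q = 19.43 + 1.55Q → Q* = 16.3836.
Between Q* and Q_m the wedge MC − SMB runs linearly from 0 to MEC(Q_m), so the loss is a triangle.
DWL = ½ × 7.5188 × 38.4211 = 144.4403.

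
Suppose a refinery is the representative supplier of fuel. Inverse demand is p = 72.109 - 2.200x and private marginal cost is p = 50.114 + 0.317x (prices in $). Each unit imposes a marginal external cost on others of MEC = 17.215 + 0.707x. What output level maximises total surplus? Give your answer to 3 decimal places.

x* = 1.483

Social marginal cost = private MC + MEC = 67.329 + 1.024x.
Set SMC = demand: 67.329 + 1.024x = 72.109 - 2.200x → x* = 1.4826.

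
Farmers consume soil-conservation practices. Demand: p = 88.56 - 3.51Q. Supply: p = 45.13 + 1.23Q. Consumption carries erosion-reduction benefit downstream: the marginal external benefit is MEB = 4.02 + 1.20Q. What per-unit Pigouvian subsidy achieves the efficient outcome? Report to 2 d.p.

Social marginal benefit = demand + MEB = 92.58 - 2.31Q.
Set SMB = MC: 92.58 - 2.31Q = 45.13 + 1.23Q → Q* = 13.4040.
The Pigouvian subsidy equals MEB at Q*: 4.02 + 1.20×13.4040 = 20.1048.

subsidy = 20.10 per unit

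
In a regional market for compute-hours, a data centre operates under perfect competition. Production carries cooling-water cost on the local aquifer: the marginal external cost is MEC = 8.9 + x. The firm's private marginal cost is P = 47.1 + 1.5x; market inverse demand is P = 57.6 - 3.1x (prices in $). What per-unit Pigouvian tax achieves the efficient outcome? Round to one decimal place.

Social marginal cost = private MC + MEC = 56.0 + 2.5x.
Set SMC = demand: 56.0 + 2.5x = 57.6 - 3.1x → x* = 0.2857.
The Pigouvian tax equals MEC at x*: 8.9 + 1.0×0.2857 = 9.1857.

tax = $9.2 per unit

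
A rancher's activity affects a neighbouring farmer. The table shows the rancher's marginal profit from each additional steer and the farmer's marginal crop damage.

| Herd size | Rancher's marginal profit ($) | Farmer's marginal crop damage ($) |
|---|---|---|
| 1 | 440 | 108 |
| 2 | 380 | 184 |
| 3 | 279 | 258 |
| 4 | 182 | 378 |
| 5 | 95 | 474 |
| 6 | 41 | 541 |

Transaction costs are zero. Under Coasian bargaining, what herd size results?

3

Bargaining reaches the level where marginal profit last exceeds marginal crop damage.
That holds through level 3 (279 ≥ 258) but not at 4 (182 < 378).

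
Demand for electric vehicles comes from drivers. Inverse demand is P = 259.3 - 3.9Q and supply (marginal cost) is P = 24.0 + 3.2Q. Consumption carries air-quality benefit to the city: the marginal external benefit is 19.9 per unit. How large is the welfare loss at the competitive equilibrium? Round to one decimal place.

Market equilibrium (private): 24.0 + 3.2Q = 259.3 - 3.9Q → Q_m = 33.1408.
Social marginal benefit = demand + MEB = 279.2 - 3.9Q.
Set SMB = MC: 279.2 - 3.9Q = 24.0 + 3.2Q → Q* = 35.9437.
Height of the DWL triangle at Q_m is SMB(Q_m) − MC(Q_m) = MEB(Q_m) = 19.9000.
DWL = ½ × 2.8029 × 19.9000 = 27.8889.

DWL = 27.9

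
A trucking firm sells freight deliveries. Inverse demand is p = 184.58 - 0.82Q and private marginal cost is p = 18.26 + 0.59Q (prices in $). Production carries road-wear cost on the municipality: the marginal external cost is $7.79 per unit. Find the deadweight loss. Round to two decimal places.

Market equilibrium (private): 18.26 + 0.59Q = 184.58 - 0.82Q → Q_m = 117.9574.
Social marginal cost = private MC + MEC = 26.05 + 0.59Q.
Set SMC = demand: 26.05 + 0.59Q = 184.58 - 0.82Q → Q* = 112.4326.
The welfare-loss triangle has base |Q_m − Q*| and height MEC(Q_m) (the vertical gap between SMC and demand is zero at Q* and MEC at Q_m).
DWL = ½ × 5.5248 × 7.7900 = 21.5191.

DWL = $21.52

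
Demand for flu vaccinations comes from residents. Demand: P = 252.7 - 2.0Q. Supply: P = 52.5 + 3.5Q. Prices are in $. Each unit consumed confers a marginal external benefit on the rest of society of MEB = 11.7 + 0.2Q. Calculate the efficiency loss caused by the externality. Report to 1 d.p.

Market equilibrium (private): 52.5 + 3.5Q = 252.7 - 2.0Q → Q_m = 36.4000.
Social marginal benefit = demand + MEB = 264.4 - 1.8Q.
Set SMB = MC: 264.4 - 1.8Q = 52.5 + 3.5Q → Q* = 39.9811.
The loss is the area between SMB and MC from Q* to Q_m; with linear curves that's a triangle of height MEB(Q_m).
DWL = ½ × 3.5811 × 18.9800 = 33.9846.

DWL = $34.0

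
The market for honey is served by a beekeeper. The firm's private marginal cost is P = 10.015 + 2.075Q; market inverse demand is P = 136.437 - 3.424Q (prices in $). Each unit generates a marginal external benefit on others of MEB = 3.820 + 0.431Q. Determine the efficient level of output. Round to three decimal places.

Q* = 25.699

Social marginal cost = private MC − MEB = 6.195 + 1.644Q.
Set SMC = demand: 6.195 + 1.644Q = 136.437 - 3.424Q → Q* = 25.6989.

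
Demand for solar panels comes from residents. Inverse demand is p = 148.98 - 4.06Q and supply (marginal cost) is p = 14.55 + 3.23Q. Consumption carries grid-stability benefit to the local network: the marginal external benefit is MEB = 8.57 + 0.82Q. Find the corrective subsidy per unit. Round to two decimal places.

subsidy = 26.69 per unit

Social marginal benefit = demand + MEB = 157.55 - 3.24Q.
Set SMB = MC: 157.55 - 3.24Q = 14.55 + 3.23Q → Q* = 22.1020.
The Pigouvian subsidy equals MEB at Q*: 8.57 + 0.82×22.1020 = 26.6936.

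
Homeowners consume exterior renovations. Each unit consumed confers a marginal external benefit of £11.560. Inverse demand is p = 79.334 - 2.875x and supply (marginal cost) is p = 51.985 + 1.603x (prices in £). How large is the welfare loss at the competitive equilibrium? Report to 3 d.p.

DWL = £14.921

Market equilibrium (private): 51.985 + 1.603x = 79.334 - 2.875x → x_m = 6.1074.
Social marginal benefit = demand + MEB = 90.894 - 2.875x.
Set SMB = MC: 90.894 - 2.875x = 51.985 + 1.603x → x* = 8.6889.
The loss is the area between SMB and MC from x* to x_m; with linear curves that's a triangle of height MEB(x_m).
DWL = ½ × 2.5815 × 11.5600 = 14.9211.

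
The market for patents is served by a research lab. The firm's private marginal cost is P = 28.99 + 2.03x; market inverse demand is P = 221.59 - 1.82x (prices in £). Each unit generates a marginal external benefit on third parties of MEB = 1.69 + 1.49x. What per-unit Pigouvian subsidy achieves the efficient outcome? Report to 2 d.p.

Social marginal cost = private MC − MEB = 27.30 + 0.54x.
Set SMC = demand: 27.30 + 0.54x = 221.59 - 1.82x → x* = 82.3263.
The Pigouvian subsidy equals MEB at x*: 1.69 + 1.49×82.3263 = 124.3562.

subsidy = £124.36 per unit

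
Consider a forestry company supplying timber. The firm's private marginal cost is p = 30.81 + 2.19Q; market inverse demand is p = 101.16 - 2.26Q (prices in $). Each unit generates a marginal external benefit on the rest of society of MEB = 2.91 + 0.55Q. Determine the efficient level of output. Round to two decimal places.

Social marginal cost = private MC − MEB = 27.90 + 1.64Q.
Set SMC = demand: 27.90 + 1.64Q = 101.16 - 2.26Q → Q* = 18.7846.

Q* = 18.78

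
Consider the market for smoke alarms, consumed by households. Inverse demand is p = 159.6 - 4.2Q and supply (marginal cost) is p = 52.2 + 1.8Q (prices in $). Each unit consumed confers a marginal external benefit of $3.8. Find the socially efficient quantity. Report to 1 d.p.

Q* = 18.5

Social marginal benefit = demand + MEB = 163.4 - 4.2Q.
Set SMB = MC: 163.4 - 4.2Q = 52.2 + 1.8Q → Q* = 18.5333.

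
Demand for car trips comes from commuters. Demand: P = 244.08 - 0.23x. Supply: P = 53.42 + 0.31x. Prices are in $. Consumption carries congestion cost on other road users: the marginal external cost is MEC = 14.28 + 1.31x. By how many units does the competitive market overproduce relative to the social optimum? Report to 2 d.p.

Market equilibrium (private): 53.42 + 0.31x = 244.08 - 0.23x → x_m = 353.0741.
Social marginal benefit = demand − MEC = 229.80 - 1.54x.
Set SMB = MC: 229.80 - 1.54x = 53.42 + 0.31x → x* = 95.3405.
Gap = |353.0741 − 95.3405| = 257.7336.

257.73 units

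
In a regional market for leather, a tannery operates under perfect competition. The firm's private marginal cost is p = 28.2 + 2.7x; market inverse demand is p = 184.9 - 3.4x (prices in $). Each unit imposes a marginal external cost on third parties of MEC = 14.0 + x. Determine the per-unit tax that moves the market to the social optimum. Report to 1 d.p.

Social marginal cost = private MC + MEC = 42.2 + 3.7x.
Set SMC = demand: 42.2 + 3.7x = 184.9 - 3.4x → x* = 20.0986.
The Pigouvian tax equals MEC at x*: 14.0 + 1.0×20.0986 = 34.0986.

tax = $34.1 per unit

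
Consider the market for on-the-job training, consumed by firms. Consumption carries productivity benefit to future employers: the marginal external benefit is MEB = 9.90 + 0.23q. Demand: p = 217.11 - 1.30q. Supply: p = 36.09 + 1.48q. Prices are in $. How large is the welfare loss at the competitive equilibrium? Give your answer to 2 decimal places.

DWL = $121.34

Market equilibrium (private): 36.09 + 1.48q = 217.11 - 1.30q → q_m = 65.1151.
Social marginal benefit = demand + MEB = 227.01 - 1.07q.
Set SMB = MC: 227.01 - 1.07q = 36.09 + 1.48q → q* = 74.8706.
The loss is the area between SMB and MC from q* to q_m; with linear curves that's a triangle of height MEB(q_m).
DWL = ½ × 9.7555 × 24.8765 = 121.3413.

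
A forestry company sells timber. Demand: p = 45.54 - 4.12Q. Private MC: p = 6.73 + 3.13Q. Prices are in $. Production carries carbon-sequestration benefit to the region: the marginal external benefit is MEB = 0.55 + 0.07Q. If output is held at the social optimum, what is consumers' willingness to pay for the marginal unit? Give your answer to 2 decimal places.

P = $22.95

Social marginal cost = private MC − MEB = 6.18 + 3.06Q.
Set SMC = demand: 6.18 + 3.06Q = 45.54 - 4.12Q → Q* = 5.4819.
Consumer price on the demand curve at Q*: 45.54 − 4.12×5.4819 = 22.9546.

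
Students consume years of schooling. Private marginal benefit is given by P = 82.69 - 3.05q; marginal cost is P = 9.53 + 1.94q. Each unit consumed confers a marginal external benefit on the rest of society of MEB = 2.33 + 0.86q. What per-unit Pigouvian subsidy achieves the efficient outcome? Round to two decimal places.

Social marginal benefit = demand + MEB = 85.02 - 2.19q.
Set SMB = MC: 85.02 - 2.19q = 9.53 + 1.94q → q* = 18.2785.
The Pigouvian subsidy equals MEB at q*: 2.33 + 0.86×18.2785 = 18.0495.

subsidy = 18.05 per unit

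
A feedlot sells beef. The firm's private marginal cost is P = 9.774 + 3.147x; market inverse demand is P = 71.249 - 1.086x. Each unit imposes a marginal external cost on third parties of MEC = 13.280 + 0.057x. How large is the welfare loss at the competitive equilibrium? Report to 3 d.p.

Market equilibrium (private): 9.774 + 3.147x = 71.249 - 1.086x → x_m = 14.5228.
Social marginal cost = private MC + MEC = 23.054 + 3.204x.
Set SMC = demand: 23.054 + 3.204x = 71.249 - 1.086x → x* = 11.2343.
The welfare-loss triangle has base |x_m − x*| and height MEC(x_m) (the vertical gap between SMC and demand is zero at x* and MEC at x_m).
DWL = ½ × 3.2885 × 14.1078 = 23.1968.

DWL = 23.197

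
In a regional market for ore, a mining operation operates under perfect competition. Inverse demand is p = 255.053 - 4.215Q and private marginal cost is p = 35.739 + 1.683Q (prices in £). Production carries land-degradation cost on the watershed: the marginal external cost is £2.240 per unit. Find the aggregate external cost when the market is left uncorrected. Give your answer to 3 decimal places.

£83.293

Market equilibrium (private): 35.739 + 1.683Q = 255.053 - 4.215Q → Q_m = 37.1845.
Total external cost = MEC × Q_m = 2.240 × 37.1845 = 83.2933.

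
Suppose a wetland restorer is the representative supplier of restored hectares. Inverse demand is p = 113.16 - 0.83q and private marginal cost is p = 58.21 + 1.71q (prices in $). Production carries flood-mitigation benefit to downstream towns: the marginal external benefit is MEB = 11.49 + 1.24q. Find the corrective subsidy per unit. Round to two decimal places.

subsidy = $74.86 per unit

Social marginal cost = private MC − MEB = 46.72 + 0.47q.
Set SMC = demand: 46.72 + 0.47q = 113.16 - 0.83q → q* = 51.1077.
The Pigouvian subsidy equals MEB at q*: 11.49 + 1.24×51.1077 = 74.8635.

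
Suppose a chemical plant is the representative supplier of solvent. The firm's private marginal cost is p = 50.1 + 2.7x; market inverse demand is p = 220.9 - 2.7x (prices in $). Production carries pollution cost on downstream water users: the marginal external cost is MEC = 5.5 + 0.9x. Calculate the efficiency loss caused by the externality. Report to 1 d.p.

Market equilibrium (private): 50.1 + 2.7x = 220.9 - 2.7x → x_m = 31.6296.
Social marginal cost = private MC + MEC = 55.6 + 3.6x.
Set SMC = demand: 55.6 + 3.6x = 220.9 - 2.7x → x* = 26.2381.
The loss is the area between SMC and demand from x* to x_m; with linear curves that's a triangle of height MEC(x_m).
DWL = ½ × 5.3915 × 33.9667 = 91.5657.

DWL = $91.6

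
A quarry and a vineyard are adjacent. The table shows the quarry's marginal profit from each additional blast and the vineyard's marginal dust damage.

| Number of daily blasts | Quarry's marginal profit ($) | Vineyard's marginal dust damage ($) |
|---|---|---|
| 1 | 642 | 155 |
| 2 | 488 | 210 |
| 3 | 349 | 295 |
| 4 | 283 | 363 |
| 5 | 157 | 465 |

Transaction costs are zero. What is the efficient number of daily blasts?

3

Bargaining reaches the level where marginal profit last exceeds marginal dust damage.
That holds through level 3 (349 ≥ 295) but not at 4 (283 < 363).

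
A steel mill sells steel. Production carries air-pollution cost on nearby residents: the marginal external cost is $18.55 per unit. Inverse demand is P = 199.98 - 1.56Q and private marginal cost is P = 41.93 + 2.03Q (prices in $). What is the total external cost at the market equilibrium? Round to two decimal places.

$816.67

Market equilibrium (private): 41.93 + 2.03Q = 199.98 - 1.56Q → Q_m = 44.0251.
Total external cost = MEC × Q_m = 18.55 × 44.0251 = 816.6656.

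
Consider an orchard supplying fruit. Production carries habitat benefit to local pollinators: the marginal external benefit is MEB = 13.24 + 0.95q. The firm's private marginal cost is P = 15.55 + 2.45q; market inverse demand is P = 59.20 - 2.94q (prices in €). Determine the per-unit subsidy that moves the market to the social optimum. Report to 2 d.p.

Social marginal cost = private MC − MEB = 2.31 + 1.50q.
Set SMC = demand: 2.31 + 1.50q = 59.20 - 2.94q → q* = 12.8131.
The Pigouvian subsidy equals MEB at q*: 13.24 + 0.95×12.8131 = 25.4124.

subsidy = €25.41 per unit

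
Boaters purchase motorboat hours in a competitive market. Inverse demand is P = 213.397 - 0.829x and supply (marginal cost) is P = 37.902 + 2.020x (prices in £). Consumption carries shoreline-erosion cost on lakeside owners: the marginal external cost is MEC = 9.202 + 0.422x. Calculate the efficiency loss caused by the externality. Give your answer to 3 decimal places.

Market equilibrium (private): 37.902 + 2.020x = 213.397 - 0.829x → x_m = 61.5988.
Social marginal benefit = demand − MEC = 204.195 - 1.251x.
Set SMB = MC: 204.195 - 1.251x = 37.902 + 2.020x → x* = 50.8386.
Between x* and x_m the wedge MC − SMB runs linearly from 0 to MEC(x_m), so the loss is a triangle.
DWL = ½ × 10.7602 × 35.1967 = 189.3618.

DWL = £189.362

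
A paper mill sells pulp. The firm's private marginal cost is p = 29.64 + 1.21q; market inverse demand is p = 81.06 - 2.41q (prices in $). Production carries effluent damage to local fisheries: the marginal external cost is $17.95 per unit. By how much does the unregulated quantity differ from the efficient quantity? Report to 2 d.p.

Market equilibrium (private): 29.64 + 1.21q = 81.06 - 2.41q → q_m = 14.2044.
Social marginal cost = private MC + MEC = 47.59 + 1.21q.
Set SMC = demand: 47.59 + 1.21q = 81.06 - 2.41q → q* = 9.2459.
Gap = |14.2044 − 9.2459| = 4.9585.

4.96 units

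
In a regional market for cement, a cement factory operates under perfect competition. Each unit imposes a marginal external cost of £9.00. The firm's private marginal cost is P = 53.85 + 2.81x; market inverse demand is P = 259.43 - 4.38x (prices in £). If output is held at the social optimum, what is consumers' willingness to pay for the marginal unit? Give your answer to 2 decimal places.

P = £139.68

Social marginal cost = private MC + MEC = 62.85 + 2.81x.
Set SMC = demand: 62.85 + 2.81x = 259.43 - 4.38x → x* = 27.3408.
Consumer price on the demand curve at x*: 259.43 − 4.38×27.3408 = 139.6773.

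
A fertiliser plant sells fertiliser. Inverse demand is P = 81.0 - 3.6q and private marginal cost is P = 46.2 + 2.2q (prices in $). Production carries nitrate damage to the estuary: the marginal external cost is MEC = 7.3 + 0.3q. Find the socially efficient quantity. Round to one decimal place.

Social marginal cost = private MC + MEC = 53.5 + 2.5q.
Set SMC = demand: 53.5 + 2.5q = 81.0 - 3.6q → q* = 4.5082.

q* = 4.5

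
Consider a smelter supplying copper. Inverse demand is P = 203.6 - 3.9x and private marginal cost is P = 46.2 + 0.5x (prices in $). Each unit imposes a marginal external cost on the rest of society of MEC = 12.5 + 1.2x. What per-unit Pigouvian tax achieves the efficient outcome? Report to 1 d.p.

tax = $43.6 per unit

Social marginal cost = private MC + MEC = 58.7 + 1.7x.
Set SMC = demand: 58.7 + 1.7x = 203.6 - 3.9x → x* = 25.8750.
The Pigouvian tax equals MEC at x*: 12.5 + 1.2×25.8750 = 43.5500.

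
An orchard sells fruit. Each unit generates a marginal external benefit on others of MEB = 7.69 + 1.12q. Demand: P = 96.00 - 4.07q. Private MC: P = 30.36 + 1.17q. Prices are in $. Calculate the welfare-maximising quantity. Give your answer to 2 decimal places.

q* = 17.80

Social marginal cost = private MC − MEB = 22.67 + 0.05q.
Set SMC = demand: 22.67 + 0.05q = 96.00 - 4.07q → q* = 17.7985.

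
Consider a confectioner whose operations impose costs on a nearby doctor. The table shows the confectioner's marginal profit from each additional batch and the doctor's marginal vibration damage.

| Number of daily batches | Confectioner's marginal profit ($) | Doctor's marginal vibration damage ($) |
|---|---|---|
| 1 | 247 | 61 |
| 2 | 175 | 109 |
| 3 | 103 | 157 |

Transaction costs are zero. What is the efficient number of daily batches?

2

Bargaining reaches the level where marginal profit last exceeds marginal vibration damage.
That holds through level 2 (175 ≥ 109) but not at 3 (103 < 157).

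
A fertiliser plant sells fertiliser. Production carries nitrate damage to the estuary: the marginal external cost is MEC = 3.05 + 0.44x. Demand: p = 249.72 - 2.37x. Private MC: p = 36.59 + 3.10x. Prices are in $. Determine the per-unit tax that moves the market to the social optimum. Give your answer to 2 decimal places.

Social marginal cost = private MC + MEC = 39.64 + 3.54x.
Set SMC = demand: 39.64 + 3.54x = 249.72 - 2.37x → x* = 35.5465.
The Pigouvian tax equals MEC at x*: 3.05 + 0.44×35.5465 = 18.6905.

tax = $18.69 per unit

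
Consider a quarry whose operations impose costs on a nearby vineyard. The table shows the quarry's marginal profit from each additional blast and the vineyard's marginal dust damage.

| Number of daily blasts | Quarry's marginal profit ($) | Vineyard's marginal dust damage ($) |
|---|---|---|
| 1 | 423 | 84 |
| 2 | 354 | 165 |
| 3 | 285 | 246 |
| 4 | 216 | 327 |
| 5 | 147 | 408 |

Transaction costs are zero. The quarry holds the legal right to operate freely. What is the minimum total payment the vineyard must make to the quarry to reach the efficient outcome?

$363

Left alone the quarry would choose level 5 (marginal profit stays positive).
Efficient level: k* = 3 (marginal profit ≥ marginal dust damage through 3).
The vineyard must at least cover the quarry's forgone profit from cutting 5→3: 216 + 147 = 363.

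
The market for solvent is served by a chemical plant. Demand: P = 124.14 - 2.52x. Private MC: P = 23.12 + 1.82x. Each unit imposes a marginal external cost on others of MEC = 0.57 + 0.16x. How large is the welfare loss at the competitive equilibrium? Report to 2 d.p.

DWL = 2.05

Market equilibrium (private): 23.12 + 1.82x = 124.14 - 2.52x → x_m = 23.2765.
Social marginal cost = private MC + MEC = 23.69 + 1.98x.
Set SMC = demand: 23.69 + 1.98x = 124.14 - 2.52x → x* = 22.3222.
The welfare-loss triangle has base |x_m − x*| and height MEC(x_m) (the vertical gap between SMC and demand is zero at x* and MEC at x_m).
DWL = ½ × 0.9543 × 4.2942 = 2.0490.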